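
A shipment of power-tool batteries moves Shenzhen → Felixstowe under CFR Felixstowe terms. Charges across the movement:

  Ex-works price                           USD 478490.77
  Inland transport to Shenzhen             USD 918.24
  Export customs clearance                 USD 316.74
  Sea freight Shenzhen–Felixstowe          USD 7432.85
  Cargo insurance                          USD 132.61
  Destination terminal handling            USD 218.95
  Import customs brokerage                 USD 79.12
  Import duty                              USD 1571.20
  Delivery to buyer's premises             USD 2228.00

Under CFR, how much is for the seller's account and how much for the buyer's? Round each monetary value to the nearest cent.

CFR: the seller pays costs through ocean freight to the destination port, but not insurance.
Seller's account: goods 478490.77 + inland to port 918.24 + export clearance 316.74 + freight 7432.85 = 487158.60
Buyer's account: insurance 132.61 + destination terminal 218.95 + brokerage 79.12 + duty 1571.20 + delivery 2228.00 = 4229.88

Seller: USD 487158.60; buyer: USD 4229.88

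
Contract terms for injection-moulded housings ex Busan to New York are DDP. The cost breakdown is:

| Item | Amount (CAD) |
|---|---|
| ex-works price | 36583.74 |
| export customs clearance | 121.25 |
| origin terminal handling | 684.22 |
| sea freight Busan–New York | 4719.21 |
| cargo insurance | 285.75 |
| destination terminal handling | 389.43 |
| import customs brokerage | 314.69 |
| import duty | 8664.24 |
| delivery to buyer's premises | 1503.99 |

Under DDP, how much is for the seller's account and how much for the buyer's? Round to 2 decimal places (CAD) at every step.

DDP: the seller bears all costs including import duty.
Seller's account: goods 36583.74 + export clearance 121.25 + origin terminal 684.22 + freight 4719.21 + insurance 285.75 + destination terminal 389.43 + brokerage 314.69 + duty 8664.24 + delivery 1503.99 = 53266.52
Buyer's account: 0.00

Seller: CAD 53266.52; buyer: CAD 0.00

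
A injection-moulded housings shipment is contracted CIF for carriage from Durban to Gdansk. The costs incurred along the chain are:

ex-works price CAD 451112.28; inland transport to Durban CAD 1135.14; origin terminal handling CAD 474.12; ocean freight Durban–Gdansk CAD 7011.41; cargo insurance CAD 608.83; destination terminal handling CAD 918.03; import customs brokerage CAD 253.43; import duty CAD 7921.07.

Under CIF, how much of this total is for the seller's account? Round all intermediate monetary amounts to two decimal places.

CIF: the seller pays costs through ocean freight and marine insurance to the destination port.
Seller's account: goods 451112.28 + inland to port 1135.14 + origin terminal 474.12 + freight 7011.41 + insurance 608.83 = 460341.78
Buyer's account: destination terminal 918.03 + brokerage 253.43 + duty 7921.07 = 9092.53

Seller's account: CAD 460341.78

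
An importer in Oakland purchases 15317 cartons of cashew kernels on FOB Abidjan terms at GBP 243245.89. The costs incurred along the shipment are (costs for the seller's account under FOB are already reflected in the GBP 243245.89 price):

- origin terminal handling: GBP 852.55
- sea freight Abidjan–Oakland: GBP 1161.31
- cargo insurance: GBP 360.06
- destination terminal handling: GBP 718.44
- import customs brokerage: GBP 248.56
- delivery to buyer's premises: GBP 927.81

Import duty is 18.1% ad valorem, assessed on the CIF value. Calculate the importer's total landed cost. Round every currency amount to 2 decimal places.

FOB: the seller bears costs until goods are on board at the origin port; the buyer bears freight, insurance and all costs thereafter.
Already in the invoice (seller's account under FOB): origin terminal — exclude.
CIF value = FOB price + freight + insurance = 243245.89 + 1161.31 + 360.06 = 244767.26
Import duty = 244767.26 × 18.1% = 44302.87
Buyer bears: freight 1161.31 + insurance 360.06 + destination terminal 718.44 + brokerage 248.56 + delivery 927.81 + duty 44302.87 = 47719.05
Landed cost = invoice 243245.89 + 47719.05 = 290964.94

Total landed cost: GBP 290964.94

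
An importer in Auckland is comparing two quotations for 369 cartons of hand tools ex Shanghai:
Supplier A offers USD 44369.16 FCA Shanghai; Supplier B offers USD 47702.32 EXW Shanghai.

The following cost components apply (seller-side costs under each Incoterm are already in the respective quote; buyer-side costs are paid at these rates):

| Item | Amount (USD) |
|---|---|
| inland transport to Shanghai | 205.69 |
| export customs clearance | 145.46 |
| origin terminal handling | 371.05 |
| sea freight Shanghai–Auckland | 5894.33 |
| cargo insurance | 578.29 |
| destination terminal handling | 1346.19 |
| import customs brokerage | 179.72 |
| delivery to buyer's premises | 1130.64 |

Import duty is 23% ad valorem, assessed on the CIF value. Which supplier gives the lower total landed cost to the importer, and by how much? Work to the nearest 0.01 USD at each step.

Supplier A is cheaper by USD 4531.70

Supplier A (FCA):
CIF value = FCA price + origin terminal + freight + insurance = 44369.16 + 371.05 + 5894.33 + 578.29 = 51212.83
Import duty = 51212.83 × 23% = 11778.95
Buyer bears (A): 371.05 + 5894.33 + 578.29 + 1346.19 + 179.72 + 1130.64 = 9500.22
Landed cost (A) = invoice 44369.16 + 9500.22 + duty 11778.95 = 65648.33
Supplier B (EXW):
CIF value = EXW price + inland to port + export clearance + origin terminal + freight + insurance = 47702.32 + 205.69 + 145.46 + 371.05 + 5894.33 + 578.29 = 54897.14
Import duty = 54897.14 × 23% = 12626.34
Buyer bears (B): 205.69 + 145.46 + 371.05 + 5894.33 + 578.29 + 1346.19 + 179.72 + 1130.64 = 9851.37
Landed cost (B) = invoice 47702.32 + 9851.37 + duty 12626.34 = 70180.03
Difference = |65648.33 − 70180.03| = 4531.70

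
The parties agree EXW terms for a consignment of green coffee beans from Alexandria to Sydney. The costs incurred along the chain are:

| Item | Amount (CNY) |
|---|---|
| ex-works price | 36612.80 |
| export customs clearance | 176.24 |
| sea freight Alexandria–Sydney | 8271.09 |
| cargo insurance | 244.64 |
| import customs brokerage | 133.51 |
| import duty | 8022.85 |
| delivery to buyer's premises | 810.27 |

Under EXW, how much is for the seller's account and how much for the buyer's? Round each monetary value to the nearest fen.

Seller: CNY 36612.80; buyer: CNY 17658.60

EXW: the seller makes goods available at their premises; the buyer bears all onward costs.
Seller's account: goods 36612.80 = 36612.80
Buyer's account: export clearance 176.24 + freight 8271.09 + insurance 244.64 + brokerage 133.51 + duty 8022.85 + delivery 810.27 = 17658.60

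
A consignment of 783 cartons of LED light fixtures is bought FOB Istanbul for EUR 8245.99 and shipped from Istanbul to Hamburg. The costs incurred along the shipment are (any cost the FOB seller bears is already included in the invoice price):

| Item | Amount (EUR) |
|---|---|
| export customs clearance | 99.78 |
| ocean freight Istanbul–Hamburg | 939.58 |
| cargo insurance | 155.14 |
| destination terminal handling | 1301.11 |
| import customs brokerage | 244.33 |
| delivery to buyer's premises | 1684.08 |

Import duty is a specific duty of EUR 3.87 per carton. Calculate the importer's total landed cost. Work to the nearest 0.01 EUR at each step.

FOB: the seller bears costs until goods are on board at the origin port; the buyer bears freight, insurance and all costs thereafter.
Already in the invoice (seller's account under FOB): export clearance — exclude.
CIF value = FOB price + freight + insurance = 8245.99 + 939.58 + 155.14 = 9340.71
Import duty = 783 × 3.87 = 3030.21
Buyer bears: freight 939.58 + insurance 155.14 + destination terminal 1301.11 + brokerage 244.33 + delivery 1684.08 + duty 3030.21 = 7354.45
Landed cost = invoice 8245.99 + 7354.45 = 15600.44

Total landed cost: EUR 15600.44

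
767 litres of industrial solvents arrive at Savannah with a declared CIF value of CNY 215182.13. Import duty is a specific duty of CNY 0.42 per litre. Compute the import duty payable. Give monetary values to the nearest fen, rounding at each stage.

Import duty = 767 × 0.42 = 322.14

Import duty: CNY 322.14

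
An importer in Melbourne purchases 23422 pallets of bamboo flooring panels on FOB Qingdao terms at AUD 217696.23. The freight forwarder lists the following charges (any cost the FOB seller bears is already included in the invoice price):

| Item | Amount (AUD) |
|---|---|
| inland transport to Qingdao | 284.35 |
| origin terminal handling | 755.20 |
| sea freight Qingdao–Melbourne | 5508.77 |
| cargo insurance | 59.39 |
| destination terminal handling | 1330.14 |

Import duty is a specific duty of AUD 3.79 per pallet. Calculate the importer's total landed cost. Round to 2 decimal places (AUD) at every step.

Total landed cost: AUD 313363.91

FOB: the seller bears costs until goods are on board at the origin port; the buyer bears freight, insurance and all costs thereafter.
Already in the invoice (seller's account under FOB): inland to port, origin terminal — exclude.
CIF value = FOB price + freight + insurance = 217696.23 + 5508.77 + 59.39 = 223264.39
Import duty = 23422 × 3.79 = 88769.38
Buyer bears: freight 5508.77 + insurance 59.39 + destination terminal 1330.14 + duty 88769.38 = 95667.68
Landed cost = invoice 217696.23 + 95667.68 = 313363.91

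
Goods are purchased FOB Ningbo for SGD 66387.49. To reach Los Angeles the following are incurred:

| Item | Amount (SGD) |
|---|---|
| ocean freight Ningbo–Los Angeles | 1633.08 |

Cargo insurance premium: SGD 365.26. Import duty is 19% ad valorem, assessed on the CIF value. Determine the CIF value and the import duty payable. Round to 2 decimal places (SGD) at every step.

CIF = FOB price + freight + insurance
CIF = 66387.49 + 1633.08 + 365.26 = 68385.83
Import duty = 68385.83 × 19% = 12993.31

CIF value: SGD 68385.83; import duty: SGD 12993.31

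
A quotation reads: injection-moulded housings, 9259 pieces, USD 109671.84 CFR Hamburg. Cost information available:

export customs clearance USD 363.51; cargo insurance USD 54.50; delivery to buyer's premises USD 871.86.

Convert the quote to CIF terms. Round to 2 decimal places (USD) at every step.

CIF price: USD 109726.34

Not relevant to the conversion: export clearance — on the seller under both CFR and CIF; already in the CFR price and stays in the CIF price. delivery — on the buyer under both terms; not part of either seller's price.
From CFR to CIF, the seller additionally bears: insurance.
CIF price = 109671.84 + 54.50 = 109726.34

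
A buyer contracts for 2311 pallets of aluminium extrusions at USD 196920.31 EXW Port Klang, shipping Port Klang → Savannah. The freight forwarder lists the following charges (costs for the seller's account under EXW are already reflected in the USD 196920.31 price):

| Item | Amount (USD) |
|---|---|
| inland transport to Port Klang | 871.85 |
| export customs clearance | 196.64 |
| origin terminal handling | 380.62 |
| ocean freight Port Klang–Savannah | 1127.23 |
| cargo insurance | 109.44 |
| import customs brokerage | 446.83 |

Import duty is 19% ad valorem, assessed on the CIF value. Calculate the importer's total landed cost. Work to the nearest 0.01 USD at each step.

EXW: the seller makes goods available at their premises; the buyer bears all onward costs.
CIF value = EXW price + inland to port + export clearance + origin terminal + freight + insurance = 196920.31 + 871.85 + 196.64 + 380.62 + 1127.23 + 109.44 = 199606.09
Import duty = 199606.09 × 19% = 37925.16
Buyer bears: inland to port 871.85 + export clearance 196.64 + origin terminal 380.62 + freight 1127.23 + insurance 109.44 + brokerage 446.83 + duty 37925.16 = 41057.77
Landed cost = invoice 196920.31 + 41057.77 = 237978.08

Total landed cost: USD 237978.08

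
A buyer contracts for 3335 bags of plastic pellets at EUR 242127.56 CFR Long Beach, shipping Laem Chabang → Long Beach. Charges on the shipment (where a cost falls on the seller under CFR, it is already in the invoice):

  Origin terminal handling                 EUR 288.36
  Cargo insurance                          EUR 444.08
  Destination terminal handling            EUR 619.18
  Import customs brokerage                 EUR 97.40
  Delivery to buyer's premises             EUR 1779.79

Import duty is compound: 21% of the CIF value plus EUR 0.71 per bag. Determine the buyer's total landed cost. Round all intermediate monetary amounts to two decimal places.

CFR: the seller pays costs through ocean freight to the destination port, but not insurance.
Already in the invoice (seller's account under CFR): origin terminal — exclude.
CIF value = CFR price + insurance = 242127.56 + 444.08 = 242571.64
Ad valorem component: 242571.64 × 21% = 50940.04
Specific component: 3335 × 0.71 = 2367.85
Import duty = 50940.04 + 2367.85 = 53307.89
Buyer bears: insurance 444.08 + destination terminal 619.18 + brokerage 97.40 + delivery 1779.79 + duty 53307.89 = 56248.34
Landed cost = invoice 242127.56 + 56248.34 = 298375.90

Total landed cost: EUR 298375.90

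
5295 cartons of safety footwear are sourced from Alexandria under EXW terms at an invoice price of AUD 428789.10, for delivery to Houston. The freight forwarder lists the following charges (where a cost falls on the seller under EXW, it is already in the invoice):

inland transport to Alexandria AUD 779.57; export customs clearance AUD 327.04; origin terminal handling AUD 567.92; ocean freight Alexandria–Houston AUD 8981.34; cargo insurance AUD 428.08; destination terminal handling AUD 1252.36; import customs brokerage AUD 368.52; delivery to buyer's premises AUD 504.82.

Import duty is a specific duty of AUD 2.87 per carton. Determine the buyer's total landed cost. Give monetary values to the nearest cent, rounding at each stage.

Total landed cost: AUD 457195.40

EXW: the seller makes goods available at their premises; the buyer bears all onward costs.
CIF value = EXW price + inland to port + export clearance + origin terminal + freight + insurance = 428789.10 + 779.57 + 327.04 + 567.92 + 8981.34 + 428.08 = 439873.05
Import duty = 5295 × 2.87 = 15196.65
Buyer bears: inland to port 779.57 + export clearance 327.04 + origin terminal 567.92 + freight 8981.34 + insurance 428.08 + destination terminal 1252.36 + brokerage 368.52 + delivery 504.82 + duty 15196.65 = 28406.30
Landed cost = invoice 428789.10 + 28406.30 = 457195.40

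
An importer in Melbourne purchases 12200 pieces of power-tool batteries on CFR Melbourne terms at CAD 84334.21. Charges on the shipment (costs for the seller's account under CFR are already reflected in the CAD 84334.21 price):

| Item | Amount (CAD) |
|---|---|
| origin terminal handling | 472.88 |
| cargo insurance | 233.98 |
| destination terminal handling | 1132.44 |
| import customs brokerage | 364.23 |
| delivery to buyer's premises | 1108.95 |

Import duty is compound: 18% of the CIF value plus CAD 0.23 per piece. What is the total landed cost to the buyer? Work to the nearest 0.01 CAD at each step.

Total landed cost: CAD 105202.08

CFR: the seller pays costs through ocean freight to the destination port, but not insurance.
Already in the invoice (seller's account under CFR): origin terminal — exclude.
CIF value = CFR price + insurance = 84334.21 + 233.98 = 84568.19
Ad valorem component: 84568.19 × 18% = 15222.27
Specific component: 12200 × 0.23 = 2806.00
Import duty = 15222.27 + 2806.00 = 18028.27
Buyer bears: insurance 233.98 + destination terminal 1132.44 + brokerage 364.23 + delivery 1108.95 + duty 18028.27 = 20867.87
Landed cost = invoice 84334.21 + 20867.87 = 105202.08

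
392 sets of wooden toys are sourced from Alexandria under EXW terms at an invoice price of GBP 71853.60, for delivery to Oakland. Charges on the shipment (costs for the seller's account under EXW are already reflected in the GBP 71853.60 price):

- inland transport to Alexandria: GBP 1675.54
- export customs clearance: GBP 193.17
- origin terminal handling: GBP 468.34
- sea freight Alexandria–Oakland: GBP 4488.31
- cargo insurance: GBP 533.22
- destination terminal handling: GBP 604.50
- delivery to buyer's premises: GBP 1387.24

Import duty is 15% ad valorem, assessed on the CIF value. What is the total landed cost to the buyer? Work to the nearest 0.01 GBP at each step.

EXW: the seller makes goods available at their premises; the buyer bears all onward costs.
CIF value = EXW price + inland to port + export clearance + origin terminal + freight + insurance = 71853.60 + 1675.54 + 193.17 + 468.34 + 4488.31 + 533.22 = 79212.18
Import duty = 79212.18 × 15% = 11881.83
Buyer bears: inland to port 1675.54 + export clearance 193.17 + origin terminal 468.34 + freight 4488.31 + insurance 533.22 + destination terminal 604.50 + delivery 1387.24 + duty 11881.83 = 21232.15
Landed cost = invoice 71853.60 + 21232.15 = 93085.75

Total landed cost: GBP 93085.75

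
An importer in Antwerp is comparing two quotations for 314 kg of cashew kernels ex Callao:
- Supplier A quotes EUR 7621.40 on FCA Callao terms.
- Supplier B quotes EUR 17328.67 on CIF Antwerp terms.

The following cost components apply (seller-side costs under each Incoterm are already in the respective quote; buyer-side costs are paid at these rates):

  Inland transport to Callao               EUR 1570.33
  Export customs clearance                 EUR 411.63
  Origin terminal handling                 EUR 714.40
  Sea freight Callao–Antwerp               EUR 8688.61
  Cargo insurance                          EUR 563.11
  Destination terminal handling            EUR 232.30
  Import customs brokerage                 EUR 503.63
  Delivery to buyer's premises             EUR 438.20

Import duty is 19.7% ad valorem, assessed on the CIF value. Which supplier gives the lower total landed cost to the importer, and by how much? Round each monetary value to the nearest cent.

Supplier A (FCA):
CIF value = FCA price + origin terminal + freight + insurance = 7621.40 + 714.40 + 8688.61 + 563.11 = 17587.52
Import duty = 17587.52 × 19.7% = 3464.74
Buyer bears (A): 714.40 + 8688.61 + 563.11 + 232.30 + 503.63 + 438.20 = 11140.25
Landed cost (A) = invoice 7621.40 + 11140.25 + duty 3464.74 = 22226.39
Supplier B (CIF):
The CIF price already equals the CIF value: 17328.67
Import duty = 17328.67 × 19.7% = 3413.75
Buyer bears (B): 232.30 + 503.63 + 438.20 = 1174.13
Landed cost (B) = invoice 17328.67 + 1174.13 + duty 3413.75 = 21916.55
Difference = |22226.39 − 21916.55| = 309.84

Supplier B is cheaper by EUR 309.84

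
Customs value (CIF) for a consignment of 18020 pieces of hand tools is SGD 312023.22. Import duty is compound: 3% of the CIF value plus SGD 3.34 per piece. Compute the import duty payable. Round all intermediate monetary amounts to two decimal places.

Import duty: SGD 69547.50

Ad valorem component: 312023.22 × 3% = 9360.70
Specific component: 18020 × 3.34 = 60186.80
Import duty = 9360.70 + 60186.80 = 69547.50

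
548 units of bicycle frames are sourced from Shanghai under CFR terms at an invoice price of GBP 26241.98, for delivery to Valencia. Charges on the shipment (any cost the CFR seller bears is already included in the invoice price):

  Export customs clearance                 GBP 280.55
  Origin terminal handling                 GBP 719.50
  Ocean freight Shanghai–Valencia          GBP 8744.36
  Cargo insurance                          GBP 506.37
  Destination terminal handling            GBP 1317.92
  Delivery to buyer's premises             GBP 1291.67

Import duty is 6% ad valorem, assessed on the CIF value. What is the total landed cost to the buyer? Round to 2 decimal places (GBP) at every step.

CFR: the seller pays costs through ocean freight to the destination port, but not insurance.
Already in the invoice (seller's account under CFR): export clearance, origin terminal, freight — exclude.
CIF value = CFR price + insurance = 26241.98 + 506.37 = 26748.35
Import duty = 26748.35 × 6% = 1604.90
Buyer bears: insurance 506.37 + destination terminal 1317.92 + delivery 1291.67 + duty 1604.90 = 4720.86
Landed cost = invoice 26241.98 + 4720.86 = 30962.84

Total landed cost: GBP 30962.84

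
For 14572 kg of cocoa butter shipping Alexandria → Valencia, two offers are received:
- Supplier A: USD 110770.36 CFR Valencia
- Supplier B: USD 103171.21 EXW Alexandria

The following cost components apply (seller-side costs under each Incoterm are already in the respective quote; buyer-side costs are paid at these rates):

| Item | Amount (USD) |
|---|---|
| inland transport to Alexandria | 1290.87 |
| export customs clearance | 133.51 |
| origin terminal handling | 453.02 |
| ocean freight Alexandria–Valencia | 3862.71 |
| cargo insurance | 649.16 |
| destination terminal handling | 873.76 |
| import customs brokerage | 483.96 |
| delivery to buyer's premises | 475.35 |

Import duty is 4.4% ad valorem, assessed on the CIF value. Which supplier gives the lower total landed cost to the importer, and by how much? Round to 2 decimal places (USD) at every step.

Supplier A (CFR):
CIF value = CFR price + insurance = 110770.36 + 649.16 = 111419.52
Import duty = 111419.52 × 4.4% = 4902.46
Buyer bears (A): 649.16 + 873.76 + 483.96 + 475.35 = 2482.23
Landed cost (A) = invoice 110770.36 + 2482.23 + duty 4902.46 = 118155.05
Supplier B (EXW):
CIF value = EXW price + inland to port + export clearance + origin terminal + freight + insurance = 103171.21 + 1290.87 + 133.51 + 453.02 + 3862.71 + 649.16 = 109560.48
Import duty = 109560.48 × 4.4% = 4820.66
Buyer bears (B): 1290.87 + 133.51 + 453.02 + 3862.71 + 649.16 + 873.76 + 483.96 + 475.35 = 8222.34
Landed cost (B) = invoice 103171.21 + 8222.34 + duty 4820.66 = 116214.21
Difference = |118155.05 − 116214.21| = 1940.84

Supplier B is cheaper by USD 1940.84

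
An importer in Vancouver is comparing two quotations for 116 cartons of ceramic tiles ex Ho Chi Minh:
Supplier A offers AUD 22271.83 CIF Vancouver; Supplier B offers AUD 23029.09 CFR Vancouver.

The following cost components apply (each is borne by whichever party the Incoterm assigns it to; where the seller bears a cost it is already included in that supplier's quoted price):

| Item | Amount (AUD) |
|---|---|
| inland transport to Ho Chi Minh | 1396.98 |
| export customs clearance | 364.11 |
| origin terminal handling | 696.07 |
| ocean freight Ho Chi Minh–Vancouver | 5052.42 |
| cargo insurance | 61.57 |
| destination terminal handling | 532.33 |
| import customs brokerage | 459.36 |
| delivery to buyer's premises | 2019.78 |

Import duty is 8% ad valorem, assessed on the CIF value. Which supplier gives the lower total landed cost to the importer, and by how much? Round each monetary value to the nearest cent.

Supplier A (CIF):
The CIF price already equals the CIF value: 22271.83
Import duty = 22271.83 × 8% = 1781.75
Buyer bears (A): 532.33 + 459.36 + 2019.78 = 3011.47
Landed cost (A) = invoice 22271.83 + 3011.47 + duty 1781.75 = 27065.05
Supplier B (CFR):
CIF value = CFR price + insurance = 23029.09 + 61.57 = 23090.66
Import duty = 23090.66 × 8% = 1847.25
Buyer bears (B): 61.57 + 532.33 + 459.36 + 2019.78 = 3073.04
Landed cost (B) = invoice 23029.09 + 3073.04 + duty 1847.25 = 27949.38
Difference = |27065.05 − 27949.38| = 884.33

Supplier A is cheaper by AUD 884.33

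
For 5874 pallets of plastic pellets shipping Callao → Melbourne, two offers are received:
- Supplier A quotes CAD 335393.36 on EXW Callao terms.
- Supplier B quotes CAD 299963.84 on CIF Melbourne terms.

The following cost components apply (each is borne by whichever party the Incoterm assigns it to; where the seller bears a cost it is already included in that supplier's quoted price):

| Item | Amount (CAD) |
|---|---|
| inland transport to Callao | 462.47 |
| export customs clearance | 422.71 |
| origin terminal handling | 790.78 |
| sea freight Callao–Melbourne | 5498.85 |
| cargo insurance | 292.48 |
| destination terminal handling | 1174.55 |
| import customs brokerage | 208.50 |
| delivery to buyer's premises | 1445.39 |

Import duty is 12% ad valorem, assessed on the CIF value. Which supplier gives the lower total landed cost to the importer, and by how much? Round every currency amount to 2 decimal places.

Supplier A (EXW):
CIF value = EXW price + inland to port + export clearance + origin terminal + freight + insurance = 335393.36 + 462.47 + 422.71 + 790.78 + 5498.85 + 292.48 = 342860.65
Import duty = 342860.65 × 12% = 41143.28
Buyer bears (A): 462.47 + 422.71 + 790.78 + 5498.85 + 292.48 + 1174.55 + 208.50 + 1445.39 = 10295.73
Landed cost (A) = invoice 335393.36 + 10295.73 + duty 41143.28 = 386832.37
Supplier B (CIF):
The CIF price already equals the CIF value: 299963.84
Import duty = 299963.84 × 12% = 35995.66
Buyer bears (B): 1174.55 + 208.50 + 1445.39 = 2828.44
Landed cost (B) = invoice 299963.84 + 2828.44 + duty 35995.66 = 338787.94
Difference = |386832.37 − 338787.94| = 48044.43

Supplier B is cheaper by CAD 48044.43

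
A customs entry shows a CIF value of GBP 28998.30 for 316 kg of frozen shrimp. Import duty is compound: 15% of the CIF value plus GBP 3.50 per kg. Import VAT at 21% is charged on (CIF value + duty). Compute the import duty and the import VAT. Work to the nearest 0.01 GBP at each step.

Import duty: GBP 5455.75; import VAT: GBP 7235.35

Ad valorem component: 28998.30 × 15% = 4349.75
Specific component: 316 × 3.50 = 1106.00
Import duty = 4349.75 + 1106.00 = 5455.75
VAT base = CIF + duty = 28998.30 + 5455.75 = 34454.05
Import VAT = 34454.05 × 21% = 7235.35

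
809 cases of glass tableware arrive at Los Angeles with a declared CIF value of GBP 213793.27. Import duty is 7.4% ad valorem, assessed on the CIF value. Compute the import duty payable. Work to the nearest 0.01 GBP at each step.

Import duty: GBP 15820.70

Import duty = 213793.27 × 7.4% = 15820.70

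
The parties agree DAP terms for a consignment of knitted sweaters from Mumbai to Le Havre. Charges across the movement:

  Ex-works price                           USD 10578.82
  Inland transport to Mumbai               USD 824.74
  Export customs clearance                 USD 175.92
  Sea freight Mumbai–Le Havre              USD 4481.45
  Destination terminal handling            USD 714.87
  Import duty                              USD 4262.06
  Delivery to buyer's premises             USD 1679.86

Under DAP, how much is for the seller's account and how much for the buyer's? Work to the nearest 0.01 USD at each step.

DAP: the seller bears all costs to the named destination except import duty and clearance.
Seller's account: goods 10578.82 + inland to port 824.74 + export clearance 175.92 + freight 4481.45 + destination terminal 714.87 + delivery 1679.86 = 18455.66
Buyer's account: duty 4262.06 = 4262.06

Seller: USD 18455.66; buyer: USD 4262.06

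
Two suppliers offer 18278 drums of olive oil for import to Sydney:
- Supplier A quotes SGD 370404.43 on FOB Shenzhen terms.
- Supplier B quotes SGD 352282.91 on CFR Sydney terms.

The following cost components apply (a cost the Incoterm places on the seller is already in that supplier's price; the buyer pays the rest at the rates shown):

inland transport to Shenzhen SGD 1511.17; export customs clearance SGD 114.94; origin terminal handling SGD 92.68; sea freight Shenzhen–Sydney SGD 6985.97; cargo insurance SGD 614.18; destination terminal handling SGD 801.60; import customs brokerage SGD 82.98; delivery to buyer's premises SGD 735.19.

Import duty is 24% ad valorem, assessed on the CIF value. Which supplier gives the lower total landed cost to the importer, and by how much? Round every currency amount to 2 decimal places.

Supplier B is cheaper by SGD 31133.29

Supplier A (FOB):
CIF value = FOB price + freight + insurance = 370404.43 + 6985.97 + 614.18 = 378004.58
Import duty = 378004.58 × 24% = 90721.10
Buyer bears (A): 6985.97 + 614.18 + 801.60 + 82.98 + 735.19 = 9219.92
Landed cost (A) = invoice 370404.43 + 9219.92 + duty 90721.10 = 470345.45
Supplier B (CFR):
CIF value = CFR price + insurance = 352282.91 + 614.18 = 352897.09
Import duty = 352897.09 × 24% = 84695.30
Buyer bears (B): 614.18 + 801.60 + 82.98 + 735.19 = 2233.95
Landed cost (B) = invoice 352282.91 + 2233.95 + duty 84695.30 = 439212.16
Difference = |470345.45 − 439212.16| = 31133.29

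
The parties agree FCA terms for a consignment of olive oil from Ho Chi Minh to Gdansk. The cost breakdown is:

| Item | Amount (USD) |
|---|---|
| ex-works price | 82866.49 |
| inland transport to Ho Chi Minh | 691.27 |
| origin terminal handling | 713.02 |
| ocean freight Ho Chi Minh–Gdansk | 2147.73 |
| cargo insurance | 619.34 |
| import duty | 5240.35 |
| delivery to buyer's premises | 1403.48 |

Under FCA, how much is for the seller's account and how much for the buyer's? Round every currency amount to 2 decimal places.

FCA: the seller delivers export-cleared goods to the carrier; the buyer bears costs from that point.
Seller's account: goods 82866.49 + inland to port 691.27 = 83557.76
Buyer's account: origin terminal 713.02 + freight 2147.73 + insurance 619.34 + duty 5240.35 + delivery 1403.48 = 10123.92

Seller: USD 83557.76; buyer: USD 10123.92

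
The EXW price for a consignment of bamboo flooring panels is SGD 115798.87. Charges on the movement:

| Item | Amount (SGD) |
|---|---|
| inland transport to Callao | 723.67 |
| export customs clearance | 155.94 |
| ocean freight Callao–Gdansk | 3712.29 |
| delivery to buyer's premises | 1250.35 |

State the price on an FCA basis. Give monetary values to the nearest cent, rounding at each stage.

Not relevant to the conversion: delivery, freight — on the buyer under both terms; not part of either seller's price.
From EXW to FCA, the seller additionally bears: inland to port, export clearance.
FCA price = 115798.87 + 723.67 + 155.94 = 116678.48

FCA price: SGD 116678.48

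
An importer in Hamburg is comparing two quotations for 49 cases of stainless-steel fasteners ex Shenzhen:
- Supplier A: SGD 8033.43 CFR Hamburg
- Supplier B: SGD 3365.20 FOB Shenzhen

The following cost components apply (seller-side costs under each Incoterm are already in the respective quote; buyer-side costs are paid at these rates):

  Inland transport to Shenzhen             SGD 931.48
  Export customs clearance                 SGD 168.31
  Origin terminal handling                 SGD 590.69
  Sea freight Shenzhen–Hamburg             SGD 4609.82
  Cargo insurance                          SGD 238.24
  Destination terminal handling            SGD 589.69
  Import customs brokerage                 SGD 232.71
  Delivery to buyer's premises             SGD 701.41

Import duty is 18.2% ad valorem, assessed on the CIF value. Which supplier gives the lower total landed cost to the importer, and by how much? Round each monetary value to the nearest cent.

Supplier B is cheaper by SGD 69.04

Supplier A (CFR):
CIF value = CFR price + insurance = 8033.43 + 238.24 = 8271.67
Import duty = 8271.67 × 18.2% = 1505.44
Buyer bears (A): 238.24 + 589.69 + 232.71 + 701.41 = 1762.05
Landed cost (A) = invoice 8033.43 + 1762.05 + duty 1505.44 = 11300.92
Supplier B (FOB):
CIF value = FOB price + freight + insurance = 3365.20 + 4609.82 + 238.24 = 8213.26
Import duty = 8213.26 × 18.2% = 1494.81
Buyer bears (B): 4609.82 + 238.24 + 589.69 + 232.71 + 701.41 = 6371.87
Landed cost (B) = invoice 3365.20 + 6371.87 + duty 1494.81 = 11231.88
Difference = |11300.92 − 11231.88| = 69.04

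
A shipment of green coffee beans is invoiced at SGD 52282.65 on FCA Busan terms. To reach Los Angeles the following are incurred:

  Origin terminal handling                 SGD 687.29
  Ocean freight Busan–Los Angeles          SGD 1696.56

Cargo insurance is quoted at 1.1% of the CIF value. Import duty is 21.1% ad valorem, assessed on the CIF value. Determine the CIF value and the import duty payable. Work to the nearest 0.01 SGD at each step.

Let C be the CIF value. C = FCA price + pre-shipment costs + freight + 1.1% × C
C − 1.1% × C = 52282.65 + 687.29 + 1696.56
0.989 × C = 54666.50
C = 54666.50 / 0.989 = 55274.52
Insurance premium = 1.1% × 55274.52 = 608.02
Import duty = 55274.52 × 21.1% = 11662.92

CIF value: SGD 55274.52; import duty: SGD 11662.92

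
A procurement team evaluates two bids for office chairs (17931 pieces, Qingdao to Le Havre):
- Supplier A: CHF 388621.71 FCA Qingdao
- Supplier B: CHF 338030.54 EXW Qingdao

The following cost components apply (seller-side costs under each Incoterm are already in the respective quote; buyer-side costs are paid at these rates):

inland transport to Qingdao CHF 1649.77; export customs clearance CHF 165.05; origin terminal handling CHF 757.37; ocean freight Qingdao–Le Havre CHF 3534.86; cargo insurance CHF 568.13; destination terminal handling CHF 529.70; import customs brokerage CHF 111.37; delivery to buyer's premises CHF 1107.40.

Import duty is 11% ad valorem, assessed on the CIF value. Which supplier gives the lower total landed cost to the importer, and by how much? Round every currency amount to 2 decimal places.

Supplier A (FCA):
CIF value = FCA price + origin terminal + freight + insurance = 388621.71 + 757.37 + 3534.86 + 568.13 = 393482.07
Import duty = 393482.07 × 11% = 43283.03
Buyer bears (A): 757.37 + 3534.86 + 568.13 + 529.70 + 111.37 + 1107.40 = 6608.83
Landed cost (A) = invoice 388621.71 + 6608.83 + duty 43283.03 = 438513.57
Supplier B (EXW):
CIF value = EXW price + inland to port + export clearance + origin terminal + freight + insurance = 338030.54 + 1649.77 + 165.05 + 757.37 + 3534.86 + 568.13 = 344705.72
Import duty = 344705.72 × 11% = 37917.63
Buyer bears (B): 1649.77 + 165.05 + 757.37 + 3534.86 + 568.13 + 529.70 + 111.37 + 1107.40 = 8423.65
Landed cost (B) = invoice 338030.54 + 8423.65 + duty 37917.63 = 384371.82
Difference = |438513.57 − 384371.82| = 54141.75

Supplier B is cheaper by CHF 54141.75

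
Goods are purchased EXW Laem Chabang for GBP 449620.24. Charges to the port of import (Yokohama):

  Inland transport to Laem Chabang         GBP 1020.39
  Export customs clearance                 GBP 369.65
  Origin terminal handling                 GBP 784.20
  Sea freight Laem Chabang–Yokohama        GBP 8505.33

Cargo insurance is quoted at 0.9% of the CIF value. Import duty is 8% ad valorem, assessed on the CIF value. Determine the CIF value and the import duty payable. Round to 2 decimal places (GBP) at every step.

Let C be the CIF value. C = EXW price + pre-shipment costs + freight + 0.9% × C
C − 0.9% × C = 449620.24 + 1020.39 + 369.65 + 784.20 + 8505.33
0.991 × C = 460299.81
C = 460299.81 / 0.991 = 464480.13
Insurance premium = 0.9% × 464480.13 = 4180.32
Import duty = 464480.13 × 8% = 37158.41

CIF value: GBP 464480.13; import duty: GBP 37158.41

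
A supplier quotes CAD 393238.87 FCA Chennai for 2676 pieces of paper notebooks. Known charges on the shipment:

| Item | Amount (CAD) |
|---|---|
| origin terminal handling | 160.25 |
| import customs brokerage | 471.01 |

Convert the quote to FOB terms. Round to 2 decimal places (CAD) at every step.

FOB price: CAD 393399.12

Not relevant to the conversion: brokerage — on the buyer under both terms; not part of either seller's price.
From FCA to FOB, the seller additionally bears: origin terminal.
FOB price = 393238.87 + 160.25 = 393399.12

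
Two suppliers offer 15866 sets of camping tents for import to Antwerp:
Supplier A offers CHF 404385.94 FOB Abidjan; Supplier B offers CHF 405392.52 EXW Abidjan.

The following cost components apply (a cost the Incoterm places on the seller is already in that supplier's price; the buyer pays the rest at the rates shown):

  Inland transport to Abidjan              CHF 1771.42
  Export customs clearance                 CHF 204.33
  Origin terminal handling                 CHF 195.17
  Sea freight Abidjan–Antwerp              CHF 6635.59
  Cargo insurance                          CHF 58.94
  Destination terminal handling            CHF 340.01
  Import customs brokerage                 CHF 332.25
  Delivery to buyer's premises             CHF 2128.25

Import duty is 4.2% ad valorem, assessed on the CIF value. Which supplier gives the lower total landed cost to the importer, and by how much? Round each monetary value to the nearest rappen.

Supplier A (FOB):
CIF value = FOB price + freight + insurance = 404385.94 + 6635.59 + 58.94 = 411080.47
Import duty = 411080.47 × 4.2% = 17265.38
Buyer bears (A): 6635.59 + 58.94 + 340.01 + 332.25 + 2128.25 = 9495.04
Landed cost (A) = invoice 404385.94 + 9495.04 + duty 17265.38 = 431146.36
Supplier B (EXW):
CIF value = EXW price + inland to port + export clearance + origin terminal + freight + insurance = 405392.52 + 1771.42 + 204.33 + 195.17 + 6635.59 + 58.94 = 414257.97
Import duty = 414257.97 × 4.2% = 17398.83
Buyer bears (B): 1771.42 + 204.33 + 195.17 + 6635.59 + 58.94 + 340.01 + 332.25 + 2128.25 = 11665.96
Landed cost (B) = invoice 405392.52 + 11665.96 + duty 17398.83 = 434457.31
Difference = |431146.36 − 434457.31| = 3310.95

Supplier A is cheaper by CHF 3310.95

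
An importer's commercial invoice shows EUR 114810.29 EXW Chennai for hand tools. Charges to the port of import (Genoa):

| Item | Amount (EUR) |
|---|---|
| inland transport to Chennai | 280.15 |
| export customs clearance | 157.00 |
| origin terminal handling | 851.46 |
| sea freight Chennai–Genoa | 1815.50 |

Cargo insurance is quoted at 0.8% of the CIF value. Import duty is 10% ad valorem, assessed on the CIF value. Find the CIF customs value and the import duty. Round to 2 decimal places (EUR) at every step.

Let C be the CIF value. C = EXW price + pre-shipment costs + freight + 0.8% × C
C − 0.8% × C = 114810.29 + 280.15 + 157.00 + 851.46 + 1815.50
0.992 × C = 117914.40
C = 117914.40 / 0.992 = 118865.32
Insurance premium = 0.8% × 118865.32 = 950.92
Import duty = 118865.32 × 10% = 11886.53

CIF value: EUR 118865.32; import duty: EUR 11886.53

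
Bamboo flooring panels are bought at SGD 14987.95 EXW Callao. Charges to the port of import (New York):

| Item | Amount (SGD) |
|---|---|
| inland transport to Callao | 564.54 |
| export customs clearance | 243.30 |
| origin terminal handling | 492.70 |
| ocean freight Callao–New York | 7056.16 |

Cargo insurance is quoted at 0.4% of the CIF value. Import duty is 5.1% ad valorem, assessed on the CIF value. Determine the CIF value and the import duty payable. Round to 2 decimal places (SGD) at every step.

Let C be the CIF value. C = EXW price + pre-shipment costs + freight + 0.4% × C
C − 0.4% × C = 14987.95 + 564.54 + 243.30 + 492.70 + 7056.16
0.996 × C = 23344.65
C = 23344.65 / 0.996 = 23438.40
Insurance premium = 0.4% × 23438.40 = 93.75
Import duty = 23438.40 × 5.1% = 1195.36

CIF value: SGD 23438.40; import duty: SGD 1195.36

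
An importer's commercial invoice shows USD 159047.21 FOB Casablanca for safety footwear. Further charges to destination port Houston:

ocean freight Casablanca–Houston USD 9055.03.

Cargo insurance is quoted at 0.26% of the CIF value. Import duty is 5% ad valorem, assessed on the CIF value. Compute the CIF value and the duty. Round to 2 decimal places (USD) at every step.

CIF value: USD 168540.45; import duty: USD 8427.02

Let C be the CIF value. C = FOB price + freight + 0.26% × C
C − 0.26% × C = 159047.21 + 9055.03
0.9974 × C = 168102.24
C = 168102.24 / 0.9974 = 168540.45
Insurance premium = 0.26% × 168540.45 = 438.21
Import duty = 168540.45 × 5% = 8427.02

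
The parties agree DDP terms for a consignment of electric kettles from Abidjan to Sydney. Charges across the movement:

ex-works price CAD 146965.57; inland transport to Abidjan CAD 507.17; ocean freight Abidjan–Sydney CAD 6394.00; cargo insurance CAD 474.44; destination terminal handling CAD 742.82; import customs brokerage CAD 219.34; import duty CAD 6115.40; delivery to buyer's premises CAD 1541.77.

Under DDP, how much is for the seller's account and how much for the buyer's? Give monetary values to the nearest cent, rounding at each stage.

DDP: the seller bears all costs including import duty.
Seller's account: goods 146965.57 + inland to port 507.17 + freight 6394.00 + insurance 474.44 + destination terminal 742.82 + brokerage 219.34 + duty 6115.40 + delivery 1541.77 = 162960.51
Buyer's account: 0.00

Seller: CAD 162960.51; buyer: CAD 0.00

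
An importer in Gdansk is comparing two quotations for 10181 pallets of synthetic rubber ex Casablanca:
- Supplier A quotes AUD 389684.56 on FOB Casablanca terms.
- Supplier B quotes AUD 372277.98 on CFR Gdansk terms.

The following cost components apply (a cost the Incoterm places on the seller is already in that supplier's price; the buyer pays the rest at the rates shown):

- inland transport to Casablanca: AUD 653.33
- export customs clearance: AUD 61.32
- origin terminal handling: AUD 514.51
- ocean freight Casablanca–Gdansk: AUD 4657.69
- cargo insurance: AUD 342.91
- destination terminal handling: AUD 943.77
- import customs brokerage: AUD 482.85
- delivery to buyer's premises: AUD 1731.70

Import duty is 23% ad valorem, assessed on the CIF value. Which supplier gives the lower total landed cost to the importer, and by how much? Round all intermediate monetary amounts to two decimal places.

Supplier A (FOB):
CIF value = FOB price + freight + insurance = 389684.56 + 4657.69 + 342.91 = 394685.16
Import duty = 394685.16 × 23% = 90777.59
Buyer bears (A): 4657.69 + 342.91 + 943.77 + 482.85 + 1731.70 = 8158.92
Landed cost (A) = invoice 389684.56 + 8158.92 + duty 90777.59 = 488621.07
Supplier B (CFR):
CIF value = CFR price + insurance = 372277.98 + 342.91 = 372620.89
Import duty = 372620.89 × 23% = 85702.80
Buyer bears (B): 342.91 + 943.77 + 482.85 + 1731.70 = 3501.23
Landed cost (B) = invoice 372277.98 + 3501.23 + duty 85702.80 = 461482.01
Difference = |488621.07 − 461482.01| = 27139.06

Supplier B is cheaper by AUD 27139.06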